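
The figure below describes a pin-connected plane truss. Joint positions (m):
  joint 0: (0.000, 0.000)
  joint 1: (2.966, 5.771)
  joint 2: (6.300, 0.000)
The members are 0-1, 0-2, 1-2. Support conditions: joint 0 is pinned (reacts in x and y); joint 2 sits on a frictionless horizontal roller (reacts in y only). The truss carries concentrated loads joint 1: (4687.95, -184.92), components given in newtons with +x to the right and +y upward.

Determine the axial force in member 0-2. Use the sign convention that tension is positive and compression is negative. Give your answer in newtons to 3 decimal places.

2531.188

N=3 nodes, M=3 members, R=3 reactions → 2N=6, M+R=6
member 0 (0-1): L=6.4886, (cx,cy)=(0.4571,0.8894)
member 1 (0-2): L=6.3000, (cx,cy)=(1.0000,0.0000)
member 2 (1-2): L=6.6648, (cx,cy)=(0.5002,-0.8659)
solve A·x = −loads:
  F[0-1] = +4718.2428 N (tension)
  F[0-2] = +2531.1884 N (tension)
  F[1-2] = -5059.9723 N (compression)
  Rx@0 = -4687.9500 N
  Ry@0 = -4196.4502 N
  Ry@2 = +4381.3702 N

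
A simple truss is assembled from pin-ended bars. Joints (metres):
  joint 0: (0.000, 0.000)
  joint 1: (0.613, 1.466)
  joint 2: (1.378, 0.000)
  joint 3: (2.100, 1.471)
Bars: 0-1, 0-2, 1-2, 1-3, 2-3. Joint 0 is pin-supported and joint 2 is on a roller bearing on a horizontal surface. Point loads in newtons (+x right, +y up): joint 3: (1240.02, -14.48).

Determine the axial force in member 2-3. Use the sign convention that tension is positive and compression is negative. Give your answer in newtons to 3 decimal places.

N=4 nodes, M=5 members, R=3 reactions → 2N=8, M+R=8
member 0 (0-1): L=1.5890, (cx,cy)=(0.3858,0.9226)
member 1 (0-2): L=1.3780, (cx,cy)=(1.0000,0.0000)
member 2 (1-2): L=1.6536, (cx,cy)=(0.4626,-0.8866)
member 3 (1-3): L=1.4870, (cx,cy)=(1.0000,0.0034)
member 4 (2-3): L=1.6386, (cx,cy)=(0.4406,0.8977)
solve A·x = −loads:
  F[0-1] = +1442.9937 N (tension)
  F[0-2] = +683.3463 N (tension)
  F[1-2] = -1496.9156 N (compression)
  F[1-3] = +1249.1958 N (tension)
  F[2-3] = -20.8092 N (compression)
  Rx@0 = -1240.0200 N
  Ry@0 = -1331.2946 N
  Ry@2 = +1345.7746 N

-20.809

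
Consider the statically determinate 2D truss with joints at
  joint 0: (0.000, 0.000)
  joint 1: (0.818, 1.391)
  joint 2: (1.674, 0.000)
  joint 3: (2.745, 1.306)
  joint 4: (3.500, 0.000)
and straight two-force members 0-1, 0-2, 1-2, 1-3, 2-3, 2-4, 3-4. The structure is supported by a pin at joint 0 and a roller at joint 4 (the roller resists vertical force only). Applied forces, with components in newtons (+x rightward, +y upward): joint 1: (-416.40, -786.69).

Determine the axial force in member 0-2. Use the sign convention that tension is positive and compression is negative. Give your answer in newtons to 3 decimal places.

N=5 nodes, M=7 members, R=3 reactions → 2N=10, M+R=10
member 0 (0-1): L=1.6137, (cx,cy)=(0.5069,0.8620)
member 1 (0-2): L=1.6740, (cx,cy)=(1.0000,0.0000)
member 2 (1-2): L=1.6333, (cx,cy)=(0.5241,-0.8517)
member 3 (1-3): L=1.9289, (cx,cy)=(0.9990,-0.0441)
member 4 (2-3): L=1.6890, (cx,cy)=(0.6341,0.7732)
member 5 (2-4): L=1.8260, (cx,cy)=(1.0000,0.0000)
member 6 (3-4): L=1.5085, (cx,cy)=(0.5005,-0.8657)
solve A·x = −loads:
  F[0-1] = -891.3230 N (compression)
  F[0-2] = +35.4221 N (tension)
  F[1-2] = -20.2874 N (compression)
  F[1-3] = -24.8136 N (compression)
  F[2-3] = +22.3448 N (tension)
  F[2-4] = +10.6205 N (tension)
  F[3-4] = -21.2204 N (compression)
  Rx@0 = +416.4000 N
  Ry@0 = +768.3186 N
  Ry@4 = +18.3714 N

35.422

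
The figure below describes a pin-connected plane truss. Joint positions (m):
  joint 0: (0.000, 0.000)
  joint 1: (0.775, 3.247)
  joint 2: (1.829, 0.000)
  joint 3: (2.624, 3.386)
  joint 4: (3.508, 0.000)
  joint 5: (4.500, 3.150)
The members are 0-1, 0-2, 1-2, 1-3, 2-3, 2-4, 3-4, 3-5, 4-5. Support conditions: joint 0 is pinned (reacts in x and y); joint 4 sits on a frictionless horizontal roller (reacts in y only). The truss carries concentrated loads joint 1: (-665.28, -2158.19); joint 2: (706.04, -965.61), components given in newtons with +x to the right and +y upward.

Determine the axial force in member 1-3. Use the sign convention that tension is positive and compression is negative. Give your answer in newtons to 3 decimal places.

N=6 nodes, M=9 members, R=3 reactions → 2N=12, M+R=12
member 0 (0-1): L=3.3382, (cx,cy)=(0.2322,0.9727)
member 1 (0-2): L=1.8290, (cx,cy)=(1.0000,0.0000)
member 2 (1-2): L=3.4138, (cx,cy)=(0.3087,-0.9511)
member 3 (1-3): L=1.8542, (cx,cy)=(0.9972,0.0750)
member 4 (2-3): L=3.4781, (cx,cy)=(0.2286,0.9735)
member 5 (2-4): L=1.6790, (cx,cy)=(1.0000,0.0000)
member 6 (3-4): L=3.4995, (cx,cy)=(0.2526,-0.9676)
member 7 (3-5): L=1.8908, (cx,cy)=(0.9922,-0.1248)
member 8 (4-5): L=3.3025, (cx,cy)=(0.3004,0.9538)
solve A·x = −loads:
  F[0-1] = -2836.8475 N (compression)
  F[0-2] = +699.3639 N (tension)
  F[1-2] = +617.4855 N (tension)
  F[1-3] = -184.4905 N (compression)
  F[2-3] = +388.5796 N (tension)
  F[2-4] = +95.1520 N (tension)
  F[3-4] = -376.6785 N (compression)
  F[3-5] = +0.0000 N (tension)
  F[4-5] = -0.0000 N (compression)
  Rx@0 = -40.7600 N
  Ry@0 = +2759.3377 N
  Ry@4 = +364.4623 N

-184.491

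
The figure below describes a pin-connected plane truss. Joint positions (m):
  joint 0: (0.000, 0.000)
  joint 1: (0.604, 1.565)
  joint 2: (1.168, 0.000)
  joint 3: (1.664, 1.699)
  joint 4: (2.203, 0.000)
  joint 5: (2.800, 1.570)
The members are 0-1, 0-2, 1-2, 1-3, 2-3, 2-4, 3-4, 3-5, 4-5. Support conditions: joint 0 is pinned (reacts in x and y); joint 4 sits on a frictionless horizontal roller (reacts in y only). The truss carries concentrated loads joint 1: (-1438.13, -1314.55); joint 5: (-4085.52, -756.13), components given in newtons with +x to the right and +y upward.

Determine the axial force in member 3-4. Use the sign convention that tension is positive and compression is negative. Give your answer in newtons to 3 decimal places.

N=6 nodes, M=9 members, R=3 reactions → 2N=12, M+R=12
member 0 (0-1): L=1.6775, (cx,cy)=(0.3601,0.9329)
member 1 (0-2): L=1.1680, (cx,cy)=(1.0000,0.0000)
member 2 (1-2): L=1.6635, (cx,cy)=(0.3390,-0.9408)
member 3 (1-3): L=1.0684, (cx,cy)=(0.9921,0.1254)
member 4 (2-3): L=1.7699, (cx,cy)=(0.2802,0.9599)
member 5 (2-4): L=1.0350, (cx,cy)=(1.0000,0.0000)
member 6 (3-4): L=1.7824, (cx,cy)=(0.3024,-0.9532)
member 7 (3-5): L=1.1433, (cx,cy)=(0.9936,-0.1128)
member 8 (4-5): L=1.6797, (cx,cy)=(0.3554,0.9347)
solve A·x = −loads:
  F[0-1] = -5019.1072 N (compression)
  F[0-2] = -3716.4834 N (compression)
  F[1-2] = +3376.5418 N (tension)
  F[1-3] = -1525.8632 N (compression)
  F[2-3] = -3309.1540 N (compression)
  F[2-4] = -1644.3520 N (compression)
  F[3-4] = +3967.0868 N (tension)
  F[3-5] = -3664.1864 N (compression)
  F[4-5] = -1251.2666 N (compression)
  Rx@0 = +5523.6500 N
  Ry@0 = +4682.4765 N
  Ry@4 = -2611.7965 N

3967.087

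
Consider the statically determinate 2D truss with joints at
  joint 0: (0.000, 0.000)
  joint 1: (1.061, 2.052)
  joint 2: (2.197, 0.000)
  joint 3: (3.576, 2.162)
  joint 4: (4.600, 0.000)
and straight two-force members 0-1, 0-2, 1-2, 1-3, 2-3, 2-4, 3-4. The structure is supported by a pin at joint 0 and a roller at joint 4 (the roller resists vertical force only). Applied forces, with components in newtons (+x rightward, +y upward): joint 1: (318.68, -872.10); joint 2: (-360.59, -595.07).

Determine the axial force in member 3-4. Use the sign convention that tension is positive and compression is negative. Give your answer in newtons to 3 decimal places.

N=5 nodes, M=7 members, R=3 reactions → 2N=10, M+R=10
member 0 (0-1): L=2.3101, (cx,cy)=(0.4593,0.8883)
member 1 (0-2): L=2.1970, (cx,cy)=(1.0000,0.0000)
member 2 (1-2): L=2.3455, (cx,cy)=(0.4843,-0.8749)
member 3 (1-3): L=2.5174, (cx,cy)=(0.9990,0.0437)
member 4 (2-3): L=2.5643, (cx,cy)=(0.5378,0.8431)
member 5 (2-4): L=2.4030, (cx,cy)=(1.0000,0.0000)
member 6 (3-4): L=2.3922, (cx,cy)=(0.4281,-0.9038)
solve A·x = −loads:
  F[0-1] = -945.2473 N (compression)
  F[0-2] = +392.2358 N (tension)
  F[1-2] = -72.9614 N (compression)
  F[1-3] = -718.1737 N (compression)
  F[2-3] = +781.5245 N (tension)
  F[2-4] = +297.2164 N (tension)
  F[3-4] = -694.3491 N (compression)
  Rx@0 = +41.9100 N
  Ry@0 = +839.6486 N
  Ry@4 = +627.5214 N

-694.349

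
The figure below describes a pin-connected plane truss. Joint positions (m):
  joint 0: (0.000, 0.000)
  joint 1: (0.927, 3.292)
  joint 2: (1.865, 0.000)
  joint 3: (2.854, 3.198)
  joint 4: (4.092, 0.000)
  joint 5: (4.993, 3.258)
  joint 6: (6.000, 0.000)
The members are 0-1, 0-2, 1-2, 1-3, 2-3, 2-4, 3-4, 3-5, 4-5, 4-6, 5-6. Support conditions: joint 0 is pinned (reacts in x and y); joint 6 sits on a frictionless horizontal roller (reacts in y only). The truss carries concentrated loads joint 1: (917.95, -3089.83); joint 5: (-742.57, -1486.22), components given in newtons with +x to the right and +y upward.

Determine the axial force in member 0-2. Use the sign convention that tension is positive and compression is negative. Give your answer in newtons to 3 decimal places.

N=7 nodes, M=11 members, R=3 reactions → 2N=14, M+R=14
member 0 (0-1): L=3.4200, (cx,cy)=(0.2711,0.9626)
member 1 (0-2): L=1.8650, (cx,cy)=(1.0000,0.0000)
member 2 (1-2): L=3.4230, (cx,cy)=(0.2740,-0.9617)
member 3 (1-3): L=1.9293, (cx,cy)=(0.9988,-0.0487)
member 4 (2-3): L=3.3474, (cx,cy)=(0.2955,0.9554)
member 5 (2-4): L=2.2270, (cx,cy)=(1.0000,0.0000)
member 6 (3-4): L=3.4293, (cx,cy)=(0.3610,-0.9326)
member 7 (3-5): L=2.1398, (cx,cy)=(0.9996,0.0280)
member 8 (4-5): L=3.3803, (cx,cy)=(0.2665,0.9638)
member 9 (4-6): L=1.9080, (cx,cy)=(1.0000,0.0000)
member 10 (5-6): L=3.4101, (cx,cy)=(0.2953,-0.9554)
solve A·x = −loads:
  F[0-1] = -2868.8504 N (compression)
  F[0-2] = +952.9830 N (tension)
  F[1-2] = -259.0429 N (compression)
  F[1-3] = -1626.5001 N (compression)
  F[2-3] = +260.7685 N (tension)
  F[2-4] = +804.9544 N (tension)
  F[3-4] = -394.3863 N (compression)
  F[3-5] = -1405.6995 N (compression)
  F[4-5] = +381.5948 N (tension)
  F[4-6] = +560.8645 N (tension)
  F[5-6] = -1899.2952 N (compression)
  Rx@0 = -175.3800 N
  Ry@0 = +2761.4555 N
  Ry@6 = +1814.5945 N

952.983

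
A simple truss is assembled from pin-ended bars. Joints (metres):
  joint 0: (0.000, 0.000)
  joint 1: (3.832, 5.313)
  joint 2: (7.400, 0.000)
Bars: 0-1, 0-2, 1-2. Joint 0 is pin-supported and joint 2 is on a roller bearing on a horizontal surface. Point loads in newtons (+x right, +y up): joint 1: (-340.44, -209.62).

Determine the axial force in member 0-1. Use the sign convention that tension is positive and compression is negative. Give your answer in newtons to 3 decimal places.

N=3 nodes, M=3 members, R=3 reactions → 2N=6, M+R=6
member 0 (0-1): L=6.5507, (cx,cy)=(0.5850,0.8111)
member 1 (0-2): L=7.4000, (cx,cy)=(1.0000,0.0000)
member 2 (1-2): L=6.3999, (cx,cy)=(0.5575,-0.8302)
solve A·x = −loads:
  F[0-1] = -425.9862 N (compression)
  F[0-2] = -91.2500 N (compression)
  F[1-2] = +163.6743 N (tension)
  Rx@0 = +340.4400 N
  Ry@0 = +345.4976 N
  Ry@2 = -135.8776 N

-425.986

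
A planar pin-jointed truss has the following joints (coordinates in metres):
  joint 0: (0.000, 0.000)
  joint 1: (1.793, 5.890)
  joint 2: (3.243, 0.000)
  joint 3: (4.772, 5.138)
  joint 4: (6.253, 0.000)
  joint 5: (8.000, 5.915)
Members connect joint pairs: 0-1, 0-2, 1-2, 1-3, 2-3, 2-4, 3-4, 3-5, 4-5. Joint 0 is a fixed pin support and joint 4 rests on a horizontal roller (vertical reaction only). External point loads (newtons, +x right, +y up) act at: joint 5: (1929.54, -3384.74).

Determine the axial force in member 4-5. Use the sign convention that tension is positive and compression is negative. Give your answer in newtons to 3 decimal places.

-4320.743

N=6 nodes, M=9 members, R=3 reactions → 2N=12, M+R=12
member 0 (0-1): L=6.1569, (cx,cy)=(0.2912,0.9567)
member 1 (0-2): L=3.2430, (cx,cy)=(1.0000,0.0000)
member 2 (1-2): L=6.0659, (cx,cy)=(0.2390,-0.9710)
member 3 (1-3): L=3.0724, (cx,cy)=(0.9696,-0.2448)
member 4 (2-3): L=5.3607, (cx,cy)=(0.2852,0.9585)
member 5 (2-4): L=3.0100, (cx,cy)=(1.0000,0.0000)
member 6 (3-4): L=5.3472, (cx,cy)=(0.2770,-0.9609)
member 7 (3-5): L=3.3202, (cx,cy)=(0.9722,0.2340)
member 8 (4-5): L=6.1676, (cx,cy)=(0.2833,0.9590)
solve A·x = −loads:
  F[0-1] = +2896.4316 N (tension)
  F[0-2] = +1086.0418 N (tension)
  F[1-2] = -3276.5195 N (compression)
  F[1-3] = +1677.7565 N (tension)
  F[2-3] = +3319.4165 N (tension)
  F[2-4] = -643.9678 N (compression)
  F[3-4] = -2093.7528 N (compression)
  F[3-5] = +3243.4778 N (tension)
  F[4-5] = -4320.7430 N (compression)
  Rx@0 = -1929.5400 N
  Ry@0 = -2770.8892 N
  Ry@4 = +6155.6292 N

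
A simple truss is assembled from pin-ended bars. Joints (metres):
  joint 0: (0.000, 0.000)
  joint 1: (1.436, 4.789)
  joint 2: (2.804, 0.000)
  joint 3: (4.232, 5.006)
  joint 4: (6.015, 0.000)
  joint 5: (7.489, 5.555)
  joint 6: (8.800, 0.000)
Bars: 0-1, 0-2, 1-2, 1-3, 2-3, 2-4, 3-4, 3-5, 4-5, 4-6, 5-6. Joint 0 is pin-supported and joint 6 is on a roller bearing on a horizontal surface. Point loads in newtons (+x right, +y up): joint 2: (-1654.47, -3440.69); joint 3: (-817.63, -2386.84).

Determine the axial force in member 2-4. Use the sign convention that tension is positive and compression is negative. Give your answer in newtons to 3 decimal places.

1623.403

N=7 nodes, M=11 members, R=3 reactions → 2N=14, M+R=14
member 0 (0-1): L=4.9997, (cx,cy)=(0.2872,0.9579)
member 1 (0-2): L=2.8040, (cx,cy)=(1.0000,0.0000)
member 2 (1-2): L=4.9806, (cx,cy)=(0.2747,-0.9615)
member 3 (1-3): L=2.8044, (cx,cy)=(0.9970,0.0774)
member 4 (2-3): L=5.2057, (cx,cy)=(0.2743,0.9616)
member 5 (2-4): L=3.2110, (cx,cy)=(1.0000,0.0000)
member 6 (3-4): L=5.3140, (cx,cy)=(0.3355,-0.9420)
member 7 (3-5): L=3.3029, (cx,cy)=(0.9861,0.1662)
member 8 (4-5): L=5.7472, (cx,cy)=(0.2565,0.9666)
member 9 (4-6): L=2.7850, (cx,cy)=(1.0000,0.0000)
member 10 (5-6): L=5.7076, (cx,cy)=(0.2297,-0.9733)
solve A·x = −loads:
  F[0-1] = -4226.5546 N (compression)
  F[0-2] = -1258.1514 N (compression)
  F[1-2] = +4023.2252 N (tension)
  F[1-3] = -2325.9739 N (compression)
  F[2-3] = -444.8634 N (compression)
  F[2-4] = +1623.4030 N (tension)
  F[3-4] = -2055.6069 N (compression)
  F[3-5] = -946.8655 N (compression)
  F[4-5] = +2003.4574 N (tension)
  F[4-6] = +419.8650 N (tension)
  F[5-6] = -1827.9355 N (compression)
  Rx@0 = +2472.1000 N
  Ry@0 = +4048.4680 N
  Ry@6 = +1779.0620 N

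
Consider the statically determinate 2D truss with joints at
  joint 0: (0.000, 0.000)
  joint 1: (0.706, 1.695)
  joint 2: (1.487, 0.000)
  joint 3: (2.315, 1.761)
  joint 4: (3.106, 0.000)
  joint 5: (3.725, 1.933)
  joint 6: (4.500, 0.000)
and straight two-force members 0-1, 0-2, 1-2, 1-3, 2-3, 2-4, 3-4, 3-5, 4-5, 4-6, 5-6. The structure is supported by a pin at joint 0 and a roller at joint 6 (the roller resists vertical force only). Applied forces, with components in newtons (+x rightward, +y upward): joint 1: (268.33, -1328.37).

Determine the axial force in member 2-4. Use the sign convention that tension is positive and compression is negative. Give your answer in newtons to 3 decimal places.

383.991

N=7 nodes, M=11 members, R=3 reactions → 2N=14, M+R=14
member 0 (0-1): L=1.8362, (cx,cy)=(0.3845,0.9231)
member 1 (0-2): L=1.4870, (cx,cy)=(1.0000,0.0000)
member 2 (1-2): L=1.8663, (cx,cy)=(0.4185,-0.9082)
member 3 (1-3): L=1.6104, (cx,cy)=(0.9992,0.0410)
member 4 (2-3): L=1.9459, (cx,cy)=(0.4255,0.9050)
member 5 (2-4): L=1.6190, (cx,cy)=(1.0000,0.0000)
member 6 (3-4): L=1.9305, (cx,cy)=(0.4097,-0.9122)
member 7 (3-5): L=1.4205, (cx,cy)=(0.9926,0.1211)
member 8 (4-5): L=2.0297, (cx,cy)=(0.3050,0.9524)
member 9 (4-6): L=1.3940, (cx,cy)=(1.0000,0.0000)
member 10 (5-6): L=2.0826, (cx,cy)=(0.3721,-0.9282)
solve A·x = −loads:
  F[0-1] = -1103.7425 N (compression)
  F[0-2] = +692.7183 N (tension)
  F[1-2] = -365.1344 N (compression)
  F[1-3] = -540.3707 N (compression)
  F[2-3] = +366.4527 N (tension)
  F[2-4] = +383.9911 N (tension)
  F[3-4] = -370.3227 N (compression)
  F[3-5] = -233.9767 N (compression)
  F[4-5] = +354.7071 N (tension)
  F[4-6] = +124.0792 N (tension)
  F[5-6] = -333.4246 N (compression)
  Rx@0 = -268.3300 N
  Ry@0 = +1018.8925 N
  Ry@6 = +309.4775 N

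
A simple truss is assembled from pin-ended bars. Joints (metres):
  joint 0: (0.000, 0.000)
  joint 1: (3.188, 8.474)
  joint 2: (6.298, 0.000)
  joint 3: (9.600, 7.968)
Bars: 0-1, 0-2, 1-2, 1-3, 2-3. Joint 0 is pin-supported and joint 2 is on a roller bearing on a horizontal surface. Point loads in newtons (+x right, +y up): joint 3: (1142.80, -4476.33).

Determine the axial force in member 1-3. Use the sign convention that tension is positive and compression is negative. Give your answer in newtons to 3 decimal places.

N=4 nodes, M=5 members, R=3 reactions → 2N=8, M+R=8
member 0 (0-1): L=9.0538, (cx,cy)=(0.3521,0.9360)
member 1 (0-2): L=6.2980, (cx,cy)=(1.0000,0.0000)
member 2 (1-2): L=9.0267, (cx,cy)=(0.3445,-0.9388)
member 3 (1-3): L=6.4319, (cx,cy)=(0.9969,-0.0787)
member 4 (2-3): L=8.6251, (cx,cy)=(0.3828,0.9238)
solve A·x = −loads:
  F[0-1] = +4052.2604 N (tension)
  F[0-2] = -284.0649 N (compression)
  F[1-2] = -4284.1209 N (compression)
  F[1-3] = +2911.9175 N (tension)
  F[2-3] = -4597.5053 N (compression)
  Rx@0 = -1142.8000 N
  Ry@0 = -3792.7393 N
  Ry@2 = +8269.0693 N

2911.917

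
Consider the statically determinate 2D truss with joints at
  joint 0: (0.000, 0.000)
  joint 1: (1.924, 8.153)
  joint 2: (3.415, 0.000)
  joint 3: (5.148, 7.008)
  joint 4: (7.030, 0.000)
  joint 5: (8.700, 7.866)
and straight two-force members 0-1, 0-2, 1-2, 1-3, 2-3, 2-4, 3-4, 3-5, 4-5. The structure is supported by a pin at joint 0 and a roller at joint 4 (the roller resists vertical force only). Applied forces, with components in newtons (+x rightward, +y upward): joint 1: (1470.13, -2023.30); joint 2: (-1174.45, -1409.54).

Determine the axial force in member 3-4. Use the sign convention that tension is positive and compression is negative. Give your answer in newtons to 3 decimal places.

-3047.731

N=6 nodes, M=9 members, R=3 reactions → 2N=12, M+R=12
member 0 (0-1): L=8.3769, (cx,cy)=(0.2297,0.9733)
member 1 (0-2): L=3.4150, (cx,cy)=(1.0000,0.0000)
member 2 (1-2): L=8.2882, (cx,cy)=(0.1799,-0.9837)
member 3 (1-3): L=3.4213, (cx,cy)=(0.9423,-0.3347)
member 4 (2-3): L=7.2191, (cx,cy)=(0.2401,0.9708)
member 5 (2-4): L=3.6150, (cx,cy)=(1.0000,0.0000)
member 6 (3-4): L=7.2563, (cx,cy)=(0.2594,-0.9658)
member 7 (3-5): L=3.6542, (cx,cy)=(0.9720,0.2348)
member 8 (4-5): L=8.0413, (cx,cy)=(0.2077,0.9782)
solve A·x = −loads:
  F[0-1] = -502.8434 N (compression)
  F[0-2] = +411.1721 N (tension)
  F[1-2] = -1055.4150 N (compression)
  F[1-3] = -1481.1700 N (compression)
  F[2-3] = +2521.4682 N (tension)
  F[2-4] = +790.4613 N (tension)
  F[3-4] = -3047.7309 N (compression)
  F[3-5] = +0.0000 N (tension)
  F[4-5] = -0.0000 N (compression)
  Rx@0 = -295.6800 N
  Ry@0 = +489.4007 N
  Ry@4 = +2943.4393 N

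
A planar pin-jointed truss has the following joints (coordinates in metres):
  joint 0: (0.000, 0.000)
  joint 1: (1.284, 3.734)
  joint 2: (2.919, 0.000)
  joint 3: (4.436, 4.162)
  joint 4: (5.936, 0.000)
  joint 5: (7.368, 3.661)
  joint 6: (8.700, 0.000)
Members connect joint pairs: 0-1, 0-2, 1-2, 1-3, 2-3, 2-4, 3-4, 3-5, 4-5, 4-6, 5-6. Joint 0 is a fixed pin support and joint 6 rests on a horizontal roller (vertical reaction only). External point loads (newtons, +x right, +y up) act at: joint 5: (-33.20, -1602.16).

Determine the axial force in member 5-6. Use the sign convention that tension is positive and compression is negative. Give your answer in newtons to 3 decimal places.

N=7 nodes, M=11 members, R=3 reactions → 2N=14, M+R=14
member 0 (0-1): L=3.9486, (cx,cy)=(0.3252,0.9457)
member 1 (0-2): L=2.9190, (cx,cy)=(1.0000,0.0000)
member 2 (1-2): L=4.0763, (cx,cy)=(0.4011,-0.9160)
member 3 (1-3): L=3.1809, (cx,cy)=(0.9909,0.1346)
member 4 (2-3): L=4.4298, (cx,cy)=(0.3424,0.9395)
member 5 (2-4): L=3.0170, (cx,cy)=(1.0000,0.0000)
member 6 (3-4): L=4.4241, (cx,cy)=(0.3391,-0.9408)
member 7 (3-5): L=2.9745, (cx,cy)=(0.9857,-0.1684)
member 8 (4-5): L=3.9311, (cx,cy)=(0.3643,0.9313)
member 9 (4-6): L=2.7640, (cx,cy)=(1.0000,0.0000)
member 10 (5-6): L=3.8958, (cx,cy)=(0.3419,-0.9397)
solve A·x = −loads:
  F[0-1] = -274.1672 N (compression)
  F[0-2] = +55.9534 N (tension)
  F[1-2] = +254.6745 N (tension)
  F[1-3] = -193.0594 N (compression)
  F[2-3] = -248.3038 N (compression)
  F[2-4] = +243.1354 N (tension)
  F[3-4] = +347.1619 N (tension)
  F[3-5] = -399.7538 N (compression)
  F[4-5] = -350.6939 N (compression)
  F[4-6] = +488.5915 N (tension)
  F[5-6] = -1429.0149 N (compression)
  Rx@0 = +33.2000 N
  Ry@0 = +259.2669 N
  Ry@6 = +1342.8931 N

-1429.015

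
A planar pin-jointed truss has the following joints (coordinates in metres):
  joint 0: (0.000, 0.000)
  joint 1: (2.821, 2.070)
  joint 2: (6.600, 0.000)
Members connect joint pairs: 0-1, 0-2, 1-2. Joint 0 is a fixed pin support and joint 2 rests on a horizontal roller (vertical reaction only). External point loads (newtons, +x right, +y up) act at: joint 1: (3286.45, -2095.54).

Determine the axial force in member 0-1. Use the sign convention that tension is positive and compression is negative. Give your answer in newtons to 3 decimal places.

N=3 nodes, M=3 members, R=3 reactions → 2N=6, M+R=6
member 0 (0-1): L=3.4990, (cx,cy)=(0.8062,0.5916)
member 1 (0-2): L=6.6000, (cx,cy)=(1.0000,0.0000)
member 2 (1-2): L=4.3088, (cx,cy)=(0.8770,-0.4804)
solve A·x = −loads:
  F[0-1] = -285.8442 N (compression)
  F[0-2] = +3516.9069 N (tension)
  F[1-2] = -4009.9607 N (compression)
  Rx@0 = -3286.4500 N
  Ry@0 = +169.1052 N
  Ry@2 = +1926.4348 N

-285.844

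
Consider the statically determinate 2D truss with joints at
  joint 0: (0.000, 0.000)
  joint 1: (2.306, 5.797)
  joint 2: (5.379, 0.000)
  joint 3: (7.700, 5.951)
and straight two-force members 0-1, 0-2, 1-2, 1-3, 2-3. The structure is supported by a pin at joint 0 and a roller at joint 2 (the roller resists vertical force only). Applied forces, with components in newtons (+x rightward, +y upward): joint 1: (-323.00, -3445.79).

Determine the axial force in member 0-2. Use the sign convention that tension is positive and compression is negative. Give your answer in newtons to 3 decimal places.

598.551

N=4 nodes, M=5 members, R=3 reactions → 2N=8, M+R=8
member 0 (0-1): L=6.2388, (cx,cy)=(0.3696,0.9292)
member 1 (0-2): L=5.3790, (cx,cy)=(1.0000,0.0000)
member 2 (1-2): L=6.5611, (cx,cy)=(0.4684,-0.8835)
member 3 (1-3): L=5.3962, (cx,cy)=(0.9996,0.0285)
member 4 (2-3): L=6.3876, (cx,cy)=(0.3634,0.9316)
solve A·x = −loads:
  F[0-1] = -2493.2298 N (compression)
  F[0-2] = +598.5509 N (tension)
  F[1-2] = -1277.9614 N (compression)
  F[1-3] = -0.0000 N (compression)
  F[2-3] = -0.0000 N (compression)
  Rx@0 = +323.0000 N
  Ry@0 = +2316.6655 N
  Ry@2 = +1129.1245 N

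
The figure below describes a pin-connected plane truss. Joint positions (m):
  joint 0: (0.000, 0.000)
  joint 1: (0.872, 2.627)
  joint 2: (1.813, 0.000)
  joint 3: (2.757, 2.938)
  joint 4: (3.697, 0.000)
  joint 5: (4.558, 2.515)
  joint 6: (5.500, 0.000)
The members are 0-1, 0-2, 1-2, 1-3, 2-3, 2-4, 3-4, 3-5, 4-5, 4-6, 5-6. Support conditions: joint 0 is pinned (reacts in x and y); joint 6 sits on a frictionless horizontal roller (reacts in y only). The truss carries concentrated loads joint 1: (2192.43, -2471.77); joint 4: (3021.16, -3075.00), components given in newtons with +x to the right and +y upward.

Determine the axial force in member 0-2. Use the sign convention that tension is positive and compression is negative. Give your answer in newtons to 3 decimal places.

5890.988

N=7 nodes, M=11 members, R=3 reactions → 2N=14, M+R=14
member 0 (0-1): L=2.7679, (cx,cy)=(0.3150,0.9491)
member 1 (0-2): L=1.8130, (cx,cy)=(1.0000,0.0000)
member 2 (1-2): L=2.7904, (cx,cy)=(0.3372,-0.9414)
member 3 (1-3): L=1.9105, (cx,cy)=(0.9867,0.1628)
member 4 (2-3): L=3.0859, (cx,cy)=(0.3059,0.9521)
member 5 (2-4): L=1.8840, (cx,cy)=(1.0000,0.0000)
member 6 (3-4): L=3.0847, (cx,cy)=(0.3047,-0.9524)
member 7 (3-5): L=1.8500, (cx,cy)=(0.9735,-0.2286)
member 8 (4-5): L=2.6583, (cx,cy)=(0.3239,0.9461)
member 9 (4-6): L=1.8030, (cx,cy)=(1.0000,0.0000)
member 10 (5-6): L=2.6856, (cx,cy)=(0.3508,-0.9365)
solve A·x = −loads:
  F[0-1] = -2150.2284 N (compression)
  F[0-2] = +5890.9879 N (tension)
  F[1-2] = -907.1798 N (compression)
  F[1-3] = -2598.5685 N (compression)
  F[2-3] = +897.0442 N (tension)
  F[2-4] = +5310.6576 N (tension)
  F[3-4] = +121.1327 N (tension)
  F[3-5] = -2389.7155 N (compression)
  F[4-5] = +3128.2597 N (tension)
  F[4-6] = +1313.1934 N (tension)
  F[5-6] = -3743.8927 N (compression)
  Rx@0 = -5213.5900 N
  Ry@0 = +2040.7387 N
  Ry@6 = +3506.0313 N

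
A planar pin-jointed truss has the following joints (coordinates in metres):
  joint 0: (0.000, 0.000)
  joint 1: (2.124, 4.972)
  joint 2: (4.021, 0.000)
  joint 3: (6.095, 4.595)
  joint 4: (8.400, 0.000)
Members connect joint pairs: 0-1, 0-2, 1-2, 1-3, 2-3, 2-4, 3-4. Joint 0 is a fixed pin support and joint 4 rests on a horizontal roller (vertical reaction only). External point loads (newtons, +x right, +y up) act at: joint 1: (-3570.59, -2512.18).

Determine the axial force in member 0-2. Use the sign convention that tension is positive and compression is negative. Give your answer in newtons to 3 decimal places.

N=5 nodes, M=7 members, R=3 reactions → 2N=10, M+R=10
member 0 (0-1): L=5.4067, (cx,cy)=(0.3928,0.9196)
member 1 (0-2): L=4.0210, (cx,cy)=(1.0000,0.0000)
member 2 (1-2): L=5.3216, (cx,cy)=(0.3565,-0.9343)
member 3 (1-3): L=3.9889, (cx,cy)=(0.9955,-0.0945)
member 4 (2-3): L=5.0414, (cx,cy)=(0.4114,0.9115)
member 5 (2-4): L=4.3790, (cx,cy)=(1.0000,0.0000)
member 6 (3-4): L=5.1407, (cx,cy)=(0.4484,-0.8938)
solve A·x = −loads:
  F[0-1] = -4339.2681 N (compression)
  F[0-2] = -1865.9191 N (compression)
  F[1-2] = +1444.9001 N (tension)
  F[1-3] = +1356.9269 N (tension)
  F[2-3] = -1481.1219 N (compression)
  F[2-4] = -741.5261 N (compression)
  F[3-4] = +1653.7880 N (tension)
  Rx@0 = +3570.5900 N
  Ry@0 = +3990.4066 N
  Ry@4 = -1478.2266 N

-1865.919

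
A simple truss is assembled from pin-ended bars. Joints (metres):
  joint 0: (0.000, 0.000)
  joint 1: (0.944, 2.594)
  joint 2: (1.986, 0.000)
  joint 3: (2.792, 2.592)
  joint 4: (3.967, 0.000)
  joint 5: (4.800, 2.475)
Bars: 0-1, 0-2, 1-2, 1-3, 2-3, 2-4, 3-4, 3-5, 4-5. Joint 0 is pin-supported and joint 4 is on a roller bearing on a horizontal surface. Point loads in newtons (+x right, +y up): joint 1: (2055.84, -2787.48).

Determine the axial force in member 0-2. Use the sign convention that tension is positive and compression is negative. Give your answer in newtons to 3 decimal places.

N=6 nodes, M=9 members, R=3 reactions → 2N=12, M+R=12
member 0 (0-1): L=2.7604, (cx,cy)=(0.3420,0.9397)
member 1 (0-2): L=1.9860, (cx,cy)=(1.0000,0.0000)
member 2 (1-2): L=2.7955, (cx,cy)=(0.3727,-0.9279)
member 3 (1-3): L=1.8480, (cx,cy)=(1.0000,-0.0011)
member 4 (2-3): L=2.7144, (cx,cy)=(0.2969,0.9549)
member 5 (2-4): L=1.9810, (cx,cy)=(1.0000,0.0000)
member 6 (3-4): L=2.8459, (cx,cy)=(0.4129,-0.9108)
member 7 (3-5): L=2.0114, (cx,cy)=(0.9983,-0.0582)
member 8 (4-5): L=2.6114, (cx,cy)=(0.3190,0.9478)
solve A·x = −loads:
  F[0-1] = -829.8950 N (compression)
  F[0-2] = +2339.6440 N (tension)
  F[1-2] = -2161.7514 N (compression)
  F[1-3] = -1533.8582 N (compression)
  F[2-3] = +2100.7052 N (tension)
  F[2-4] = +910.0903 N (tension)
  F[3-4] = -2204.2695 N (compression)
  F[3-5] = -0.0000 N (tension)
  F[4-5] = +0.0000 N (tension)
  Rx@0 = -2055.8400 N
  Ry@0 = +779.8596 N
  Ry@4 = +2007.6204 N

2339.644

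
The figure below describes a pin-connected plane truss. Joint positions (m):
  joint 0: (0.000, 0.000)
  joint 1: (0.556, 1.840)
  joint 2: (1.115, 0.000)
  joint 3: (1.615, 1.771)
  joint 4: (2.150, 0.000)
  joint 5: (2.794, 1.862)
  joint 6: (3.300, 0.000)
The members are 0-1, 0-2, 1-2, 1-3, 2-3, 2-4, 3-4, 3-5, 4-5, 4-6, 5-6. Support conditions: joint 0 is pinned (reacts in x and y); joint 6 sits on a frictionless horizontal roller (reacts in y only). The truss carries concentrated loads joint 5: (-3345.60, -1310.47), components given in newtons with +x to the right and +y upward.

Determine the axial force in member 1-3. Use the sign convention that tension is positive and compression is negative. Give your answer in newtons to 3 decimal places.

-1293.985

N=7 nodes, M=11 members, R=3 reactions → 2N=14, M+R=14
member 0 (0-1): L=1.9222, (cx,cy)=(0.2893,0.9573)
member 1 (0-2): L=1.1150, (cx,cy)=(1.0000,0.0000)
member 2 (1-2): L=1.9230, (cx,cy)=(0.2907,-0.9568)
member 3 (1-3): L=1.0612, (cx,cy)=(0.9979,-0.0650)
member 4 (2-3): L=1.8402, (cx,cy)=(0.2717,0.9624)
member 5 (2-4): L=1.0350, (cx,cy)=(1.0000,0.0000)
member 6 (3-4): L=1.8500, (cx,cy)=(0.2892,-0.9573)
member 7 (3-5): L=1.1825, (cx,cy)=(0.9970,0.0770)
member 8 (4-5): L=1.9702, (cx,cy)=(0.3269,0.9451)
member 9 (4-6): L=1.1500, (cx,cy)=(1.0000,0.0000)
member 10 (5-6): L=1.9295, (cx,cy)=(0.2622,-0.9650)
solve A·x = −loads:
  F[0-1] = -2181.9427 N (compression)
  F[0-2] = -2714.4590 N (compression)
  F[1-2] = +2270.8593 N (tension)
  F[1-3] = -1293.9852 N (compression)
  F[2-3] = -2257.7354 N (compression)
  F[2-4] = -1440.9139 N (compression)
  F[3-4] = +1982.1029 N (tension)
  F[3-5] = -2485.2448 N (compression)
  F[4-5] = -2007.6975 N (compression)
  F[4-6] = -211.4760 N (compression)
  F[5-6] = +806.4208 N (tension)
  Rx@0 = +3345.6000 N
  Ry@0 = +2088.6682 N
  Ry@6 = -778.1982 N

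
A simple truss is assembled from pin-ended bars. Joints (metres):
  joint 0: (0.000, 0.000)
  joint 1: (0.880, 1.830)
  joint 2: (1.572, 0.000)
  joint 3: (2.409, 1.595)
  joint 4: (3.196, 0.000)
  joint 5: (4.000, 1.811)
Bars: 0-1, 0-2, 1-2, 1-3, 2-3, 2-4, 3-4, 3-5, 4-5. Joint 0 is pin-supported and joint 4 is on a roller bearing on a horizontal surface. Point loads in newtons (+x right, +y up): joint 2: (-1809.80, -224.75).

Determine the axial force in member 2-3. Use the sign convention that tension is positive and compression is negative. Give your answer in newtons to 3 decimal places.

106.765

N=6 nodes, M=9 members, R=3 reactions → 2N=12, M+R=12
member 0 (0-1): L=2.0306, (cx,cy)=(0.4334,0.9012)
member 1 (0-2): L=1.5720, (cx,cy)=(1.0000,0.0000)
member 2 (1-2): L=1.9565, (cx,cy)=(0.3537,-0.9354)
member 3 (1-3): L=1.5470, (cx,cy)=(0.9884,-0.1519)
member 4 (2-3): L=1.8013, (cx,cy)=(0.4647,0.8855)
member 5 (2-4): L=1.6240, (cx,cy)=(1.0000,0.0000)
member 6 (3-4): L=1.7786, (cx,cy)=(0.4425,-0.8968)
member 7 (3-5): L=1.6056, (cx,cy)=(0.9909,0.1345)
member 8 (4-5): L=1.9814, (cx,cy)=(0.4058,0.9140)
solve A·x = −loads:
  F[0-1] = -126.7215 N (compression)
  F[0-2] = -1754.8825 N (compression)
  F[1-2] = +139.2103 N (tension)
  F[1-3] = -105.3790 N (compression)
  F[2-3] = +106.7647 N (tension)
  F[2-4] = +54.5456 N (tension)
  F[3-4] = -123.2711 N (compression)
  F[3-5] = -0.0000 N (tension)
  F[4-5] = -0.0000 N (tension)
  Rx@0 = +1809.8000 N
  Ry@0 = +114.2034 N
  Ry@4 = +110.5466 N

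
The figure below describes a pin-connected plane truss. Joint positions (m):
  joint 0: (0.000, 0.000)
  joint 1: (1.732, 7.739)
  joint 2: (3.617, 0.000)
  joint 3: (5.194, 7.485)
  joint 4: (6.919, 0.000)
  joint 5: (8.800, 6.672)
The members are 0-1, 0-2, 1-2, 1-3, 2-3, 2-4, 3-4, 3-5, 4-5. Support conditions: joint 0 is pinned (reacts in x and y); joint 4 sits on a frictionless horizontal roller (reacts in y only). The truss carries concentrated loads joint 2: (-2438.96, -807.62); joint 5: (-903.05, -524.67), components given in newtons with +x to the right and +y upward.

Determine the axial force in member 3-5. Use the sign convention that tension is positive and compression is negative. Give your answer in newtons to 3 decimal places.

-727.825

N=6 nodes, M=9 members, R=3 reactions → 2N=12, M+R=12
member 0 (0-1): L=7.9304, (cx,cy)=(0.2184,0.9759)
member 1 (0-2): L=3.6170, (cx,cy)=(1.0000,0.0000)
member 2 (1-2): L=7.9653, (cx,cy)=(0.2367,-0.9716)
member 3 (1-3): L=3.4713, (cx,cy)=(0.9973,-0.0732)
member 4 (2-3): L=7.6493, (cx,cy)=(0.2062,0.9785)
member 5 (2-4): L=3.3020, (cx,cy)=(1.0000,0.0000)
member 6 (3-4): L=7.6812, (cx,cy)=(0.2246,-0.9745)
member 7 (3-5): L=3.6965, (cx,cy)=(0.9755,-0.2199)
member 8 (4-5): L=6.9321, (cx,cy)=(0.2713,0.9625)
solve A·x = −loads:
  F[0-1] = -1141.1490 N (compression)
  F[0-2] = -3092.7844 N (compression)
  F[1-2] = +1186.1758 N (tension)
  F[1-3] = -531.3617 N (compression)
  F[2-3] = -352.4326 N (compression)
  F[2-4] = -300.4544 N (compression)
  F[3-4] = +478.2734 N (tension)
  F[3-5] = -727.8249 N (compression)
  F[4-5] = -711.4377 N (compression)
  Rx@0 = +3342.0100 N
  Ry@0 = +1113.6012 N
  Ry@4 = +218.6888 N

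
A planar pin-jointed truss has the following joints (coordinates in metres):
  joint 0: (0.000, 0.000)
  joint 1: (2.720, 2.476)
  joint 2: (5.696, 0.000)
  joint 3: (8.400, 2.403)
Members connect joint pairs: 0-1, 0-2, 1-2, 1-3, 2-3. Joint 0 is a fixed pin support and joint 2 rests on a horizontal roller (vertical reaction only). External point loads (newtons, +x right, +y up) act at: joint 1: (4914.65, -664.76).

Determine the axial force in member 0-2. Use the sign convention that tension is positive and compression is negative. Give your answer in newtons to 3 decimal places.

2949.312

N=4 nodes, M=5 members, R=3 reactions → 2N=8, M+R=8
member 0 (0-1): L=3.6782, (cx,cy)=(0.7395,0.6732)
member 1 (0-2): L=5.6960, (cx,cy)=(1.0000,0.0000)
member 2 (1-2): L=3.8713, (cx,cy)=(0.7687,-0.6396)
member 3 (1-3): L=5.6805, (cx,cy)=(0.9999,-0.0129)
member 4 (2-3): L=3.6175, (cx,cy)=(0.7475,0.6643)
solve A·x = −loads:
  F[0-1] = +2657.6687 N (tension)
  F[0-2] = +2949.3119 N (tension)
  F[1-2] = -3836.6071 N (compression)
  F[1-3] = -0.0000 N (compression)
  F[2-3] = +0.0000 N (tension)
  Rx@0 = -4914.6500 N
  Ry@0 = -1789.0358 N
  Ry@2 = +2453.7958 N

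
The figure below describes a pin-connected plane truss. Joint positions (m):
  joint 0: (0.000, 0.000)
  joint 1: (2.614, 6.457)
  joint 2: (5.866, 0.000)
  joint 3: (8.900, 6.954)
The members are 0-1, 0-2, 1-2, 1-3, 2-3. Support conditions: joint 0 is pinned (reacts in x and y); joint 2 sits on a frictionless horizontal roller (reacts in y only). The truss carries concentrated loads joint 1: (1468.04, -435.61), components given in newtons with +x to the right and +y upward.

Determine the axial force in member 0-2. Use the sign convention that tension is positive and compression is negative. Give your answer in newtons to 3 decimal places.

911.618

N=4 nodes, M=5 members, R=3 reactions → 2N=8, M+R=8
member 0 (0-1): L=6.9660, (cx,cy)=(0.3752,0.9269)
member 1 (0-2): L=5.8660, (cx,cy)=(1.0000,0.0000)
member 2 (1-2): L=7.2297, (cx,cy)=(0.4498,-0.8931)
member 3 (1-3): L=6.3056, (cx,cy)=(0.9969,0.0788)
member 4 (2-3): L=7.5870, (cx,cy)=(0.3999,0.9166)
solve A·x = −loads:
  F[0-1] = +1482.8086 N (tension)
  F[0-2] = +911.6182 N (tension)
  F[1-2] = -2026.6646 N (compression)
  F[1-3] = +0.0000 N (tension)
  F[2-3] = -0.0000 N (compression)
  Rx@0 = -1468.0400 N
  Ry@0 = -1374.4512 N
  Ry@2 = +1810.0612 N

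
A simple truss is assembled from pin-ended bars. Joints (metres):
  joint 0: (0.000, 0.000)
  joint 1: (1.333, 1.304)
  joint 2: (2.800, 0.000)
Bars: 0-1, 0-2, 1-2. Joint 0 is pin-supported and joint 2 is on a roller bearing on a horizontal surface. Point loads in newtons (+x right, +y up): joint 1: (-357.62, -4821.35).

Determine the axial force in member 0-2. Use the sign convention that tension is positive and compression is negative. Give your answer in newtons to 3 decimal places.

2394.853

N=3 nodes, M=3 members, R=3 reactions → 2N=6, M+R=6
member 0 (0-1): L=1.8648, (cx,cy)=(0.7148,0.6993)
member 1 (0-2): L=2.8000, (cx,cy)=(1.0000,0.0000)
member 2 (1-2): L=1.9628, (cx,cy)=(0.7474,-0.6644)
solve A·x = −loads:
  F[0-1] = -3850.4751 N (compression)
  F[0-2] = +2394.8530 N (tension)
  F[1-2] = -3204.2055 N (compression)
  Rx@0 = +357.6200 N
  Ry@0 = +2692.5918 N
  Ry@2 = +2128.7582 N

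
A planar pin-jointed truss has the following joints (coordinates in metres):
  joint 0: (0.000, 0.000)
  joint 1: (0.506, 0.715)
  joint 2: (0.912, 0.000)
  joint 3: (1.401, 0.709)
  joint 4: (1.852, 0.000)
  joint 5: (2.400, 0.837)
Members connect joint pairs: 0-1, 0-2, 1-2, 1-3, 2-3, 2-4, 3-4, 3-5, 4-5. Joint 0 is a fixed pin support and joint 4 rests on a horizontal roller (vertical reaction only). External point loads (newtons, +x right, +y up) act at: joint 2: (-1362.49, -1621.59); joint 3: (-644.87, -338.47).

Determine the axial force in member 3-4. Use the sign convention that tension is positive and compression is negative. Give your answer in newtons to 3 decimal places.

-957.272

N=6 nodes, M=9 members, R=3 reactions → 2N=12, M+R=12
member 0 (0-1): L=0.8759, (cx,cy)=(0.5777,0.8163)
member 1 (0-2): L=0.9120, (cx,cy)=(1.0000,0.0000)
member 2 (1-2): L=0.8222, (cx,cy)=(0.4938,-0.8696)
member 3 (1-3): L=0.8950, (cx,cy)=(1.0000,-0.0067)
member 4 (2-3): L=0.8613, (cx,cy)=(0.5678,0.8232)
member 5 (2-4): L=0.9400, (cx,cy)=(1.0000,0.0000)
member 6 (3-4): L=0.8403, (cx,cy)=(0.5367,-0.8438)
member 7 (3-5): L=1.0072, (cx,cy)=(0.9919,0.1271)
member 8 (4-5): L=1.0004, (cx,cy)=(0.5478,0.8366)
solve A·x = −loads:
  F[0-1] = -1411.7279 N (compression)
  F[0-2] = -1191.8488 N (compression)
  F[1-2] = +1336.5472 N (tension)
  F[1-3] = -1475.5040 N (compression)
  F[2-3] = +558.0042 N (tension)
  F[2-4] = +513.7884 N (tension)
  F[3-4] = -957.2718 N (compression)
  F[3-5] = +0.0000 N (tension)
  F[4-5] = -0.0000 N (compression)
  Rx@0 = +2007.3600 N
  Ry@0 = +1152.3528 N
  Ry@4 = +807.7072 N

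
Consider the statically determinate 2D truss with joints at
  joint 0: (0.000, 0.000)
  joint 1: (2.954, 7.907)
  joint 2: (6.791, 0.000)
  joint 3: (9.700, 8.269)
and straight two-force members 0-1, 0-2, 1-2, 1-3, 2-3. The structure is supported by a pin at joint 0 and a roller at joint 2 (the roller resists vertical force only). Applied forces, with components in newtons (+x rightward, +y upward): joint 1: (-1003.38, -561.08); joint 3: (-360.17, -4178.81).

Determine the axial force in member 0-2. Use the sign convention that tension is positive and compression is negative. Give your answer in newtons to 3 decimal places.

-1313.561

N=4 nodes, M=5 members, R=3 reactions → 2N=8, M+R=8
member 0 (0-1): L=8.4408, (cx,cy)=(0.3500,0.9368)
member 1 (0-2): L=6.7910, (cx,cy)=(1.0000,0.0000)
member 2 (1-2): L=8.7888, (cx,cy)=(0.4366,-0.8997)
member 3 (1-3): L=6.7557, (cx,cy)=(0.9986,0.0536)
member 4 (2-3): L=8.7658, (cx,cy)=(0.3319,0.9433)
solve A·x = −loads:
  F[0-1] = -142.8390 N (compression)
  F[0-2] = -1313.5610 N (compression)
  F[1-2] = -407.4489 N (compression)
  F[1-3] = +1132.9017 N (tension)
  F[2-3] = -4494.2073 N (compression)
  Rx@0 = +1363.5500 N
  Ry@0 = +133.8061 N
  Ry@2 = +4606.0839 N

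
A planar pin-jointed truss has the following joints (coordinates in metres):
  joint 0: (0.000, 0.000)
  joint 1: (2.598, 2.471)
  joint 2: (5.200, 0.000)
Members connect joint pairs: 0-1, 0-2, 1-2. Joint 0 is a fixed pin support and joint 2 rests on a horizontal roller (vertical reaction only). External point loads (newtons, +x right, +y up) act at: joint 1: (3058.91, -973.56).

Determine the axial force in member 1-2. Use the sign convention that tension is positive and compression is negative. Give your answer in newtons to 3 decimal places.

N=3 nodes, M=3 members, R=3 reactions → 2N=6, M+R=6
member 0 (0-1): L=3.5854, (cx,cy)=(0.7246,0.6892)
member 1 (0-2): L=5.2000, (cx,cy)=(1.0000,0.0000)
member 2 (1-2): L=3.5883, (cx,cy)=(0.7251,-0.6886)
solve A·x = −loads:
  F[0-1] = +1402.2807 N (tension)
  F[0-2] = +2042.8238 N (tension)
  F[1-2] = -2817.2036 N (compression)
  Rx@0 = -3058.9100 N
  Ry@0 = -966.4161 N
  Ry@2 = +1939.9761 N

-2817.204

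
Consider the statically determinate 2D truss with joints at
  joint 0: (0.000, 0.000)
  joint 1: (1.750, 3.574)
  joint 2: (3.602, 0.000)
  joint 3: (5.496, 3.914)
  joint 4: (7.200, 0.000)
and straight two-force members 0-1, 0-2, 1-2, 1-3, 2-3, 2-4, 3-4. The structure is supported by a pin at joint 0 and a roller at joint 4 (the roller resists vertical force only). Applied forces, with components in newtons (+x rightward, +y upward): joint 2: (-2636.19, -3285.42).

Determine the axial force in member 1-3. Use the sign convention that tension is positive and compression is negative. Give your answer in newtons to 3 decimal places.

N=5 nodes, M=7 members, R=3 reactions → 2N=10, M+R=10
member 0 (0-1): L=3.9794, (cx,cy)=(0.4398,0.8981)
member 1 (0-2): L=3.6020, (cx,cy)=(1.0000,0.0000)
member 2 (1-2): L=4.0253, (cx,cy)=(0.4601,-0.8879)
member 3 (1-3): L=3.7614, (cx,cy)=(0.9959,0.0904)
member 4 (2-3): L=4.3482, (cx,cy)=(0.4356,0.9001)
member 5 (2-4): L=3.5980, (cx,cy)=(1.0000,0.0000)
member 6 (3-4): L=4.2688, (cx,cy)=(0.3992,-0.9169)
solve A·x = −loads:
  F[0-1] = -1828.0473 N (compression)
  F[0-2] = -1832.2881 N (compression)
  F[1-2] = +1687.5812 N (tension)
  F[1-3] = -1586.8289 N (compression)
  F[2-3] = +1985.2956 N (tension)
  F[2-4] = +715.5679 N (tension)
  F[3-4] = -1792.6329 N (compression)
  Rx@0 = +2636.1900 N
  Ry@0 = +1641.7974 N
  Ry@4 = +1643.6226 N

-1586.829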